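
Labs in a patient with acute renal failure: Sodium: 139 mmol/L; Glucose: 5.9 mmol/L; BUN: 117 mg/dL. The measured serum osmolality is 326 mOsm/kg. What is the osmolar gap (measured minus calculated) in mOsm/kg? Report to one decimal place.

0.3 mOsm/kg

Calculated osmolality = 2·Na + glucose + BUN/2.8
= 2·139 + 5.9 + 117/2.8
= 278 + 5.90 + 41.79
= 325.69 mOsm/kg ≈ 325.7 mOsm/kg
Osmolar gap = measured − calculated = 326 − 325.7 = 0.3 mOsm/kg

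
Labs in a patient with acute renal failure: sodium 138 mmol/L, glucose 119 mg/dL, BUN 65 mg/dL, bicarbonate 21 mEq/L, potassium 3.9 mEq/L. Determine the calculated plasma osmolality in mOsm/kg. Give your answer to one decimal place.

305.8 mOsm/kg

Calculated osmolality = 2·Na + glucose/18 + BUN/2.8
= 2·138 + 119/18 + 65/2.8
= 276 + 6.61 + 23.21
= 305.82 mOsm/kg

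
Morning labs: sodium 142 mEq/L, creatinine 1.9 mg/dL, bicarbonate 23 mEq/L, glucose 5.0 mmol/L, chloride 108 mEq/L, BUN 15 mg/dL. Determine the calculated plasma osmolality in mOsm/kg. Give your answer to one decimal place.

294.4 mOsm/kg

Calculated osmolality = 2·Na + glucose + BUN/2.8
= 2·142 + 5 + 15/2.8
= 284 + 5 + 5.36
= 294.36 mOsm/kg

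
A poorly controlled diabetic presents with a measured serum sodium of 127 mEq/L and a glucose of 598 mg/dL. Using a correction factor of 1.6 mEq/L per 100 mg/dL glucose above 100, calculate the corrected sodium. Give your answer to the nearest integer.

Corrected Na = measured Na + 1.6 · (glucose − 100)/100
= 127 + 1.6 · (598 − 100)/100
= 127 + 8
= 135 mEq/L

135 mEq/L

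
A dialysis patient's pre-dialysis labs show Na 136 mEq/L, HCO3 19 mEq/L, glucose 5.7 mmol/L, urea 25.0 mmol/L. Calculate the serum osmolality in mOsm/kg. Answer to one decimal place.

302.7 mOsm/kg

Calculated osmolality = 2·Na + glucose + urea
= 2·136 + 5.7 + 25
= 272 + 5.70 + 25
= 302.7 mOsm/kg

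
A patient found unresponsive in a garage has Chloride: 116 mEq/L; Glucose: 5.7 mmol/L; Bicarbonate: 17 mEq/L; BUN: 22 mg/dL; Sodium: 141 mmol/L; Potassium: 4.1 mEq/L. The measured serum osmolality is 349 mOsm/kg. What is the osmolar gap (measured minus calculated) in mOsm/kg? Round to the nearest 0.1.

Calculated osmolality = 2·Na + glucose + BUN/2.8
= 2·141 + 5.7 + 22/2.8
= 282 + 5.70 + 7.86
= 295.56 mOsm/kg ≈ 295.6 mOsm/kg
Osmolar gap = measured − calculated = 349 − 295.6 = 53.4 mOsm/kg

53.4 mOsm/kg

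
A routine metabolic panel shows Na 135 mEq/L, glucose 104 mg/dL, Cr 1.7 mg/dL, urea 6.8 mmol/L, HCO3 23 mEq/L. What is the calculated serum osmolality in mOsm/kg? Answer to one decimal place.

282.6 mOsm/kg

Calculated osmolality = 2·Na + glucose/18 + urea
= 2·135 + 104/18 + 6.8
= 270 + 5.78 + 6.80
= 282.58 mOsm/kg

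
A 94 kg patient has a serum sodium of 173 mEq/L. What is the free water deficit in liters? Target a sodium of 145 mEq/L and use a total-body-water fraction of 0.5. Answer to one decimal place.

TBW = 0.5 · 94 = 47 L
Free water deficit = TBW · (Na/145 − 1)
= 47 · (173/145 − 1)
= 47 · 0.1931
= 9.08 L

9.1 L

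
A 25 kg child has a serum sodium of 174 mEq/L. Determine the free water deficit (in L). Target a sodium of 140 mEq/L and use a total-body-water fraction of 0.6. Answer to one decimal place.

TBW = 0.6 · 25 = 15 L
Free water deficit = TBW · (Na/140 − 1)
= 15 · (174/140 − 1)
= 15 · 0.2429
= 3.64 L

3.6 L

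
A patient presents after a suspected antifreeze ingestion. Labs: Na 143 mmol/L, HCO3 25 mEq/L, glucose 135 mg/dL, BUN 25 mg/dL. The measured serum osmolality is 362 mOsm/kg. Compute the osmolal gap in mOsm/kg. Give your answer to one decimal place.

59.6 mOsm/kg

Calculated osmolality = 2·Na + glucose/18 + BUN/2.8
= 2·143 + 135/18 + 25/2.8
= 286 + 7.50 + 8.93
= 302.43 mOsm/kg ≈ 302.4 mOsm/kg
Osmolar gap = measured − calculated = 362 − 302.4 = 59.6 mOsm/kg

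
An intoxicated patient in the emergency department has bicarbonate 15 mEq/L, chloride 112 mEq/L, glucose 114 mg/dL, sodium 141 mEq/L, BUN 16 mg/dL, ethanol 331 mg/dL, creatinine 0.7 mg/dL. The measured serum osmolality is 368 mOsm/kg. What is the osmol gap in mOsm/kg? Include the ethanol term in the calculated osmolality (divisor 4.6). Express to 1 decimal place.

2.0 mOsm/kg

Calculated osmolality = 2·Na + glucose/18 + BUN/2.8 + ethanol/4.6
= 2·141 + 114/18 + 16/2.8 + 331/4.6
= 282 + 6.33 + 5.71 + 71.96
= 366 mOsm/kg ≈ 366.0 mOsm/kg
Osmolar gap = measured − calculated = 368 − 366.0 = 2.0 mOsm/kg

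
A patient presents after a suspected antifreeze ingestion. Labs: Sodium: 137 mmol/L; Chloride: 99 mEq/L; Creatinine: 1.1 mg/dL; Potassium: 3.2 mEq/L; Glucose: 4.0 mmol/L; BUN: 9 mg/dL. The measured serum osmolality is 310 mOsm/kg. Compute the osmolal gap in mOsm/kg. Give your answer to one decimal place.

28.8 mOsm/kg

Calculated osmolality = 2·Na + glucose + BUN/2.8
= 2·137 + 4 + 9/2.8
= 274 + 4 + 3.21
= 281.21 mOsm/kg ≈ 281.2 mOsm/kg
Osmolar gap = measured − calculated = 310 − 281.2 = 28.8 mOsm/kg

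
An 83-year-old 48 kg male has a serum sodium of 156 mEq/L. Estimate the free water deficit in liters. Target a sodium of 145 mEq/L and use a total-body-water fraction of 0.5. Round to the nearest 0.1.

1.8 L

TBW = 0.5 · 48 = 24 L
Free water deficit = TBW · (Na/145 − 1)
= 24 · (156/145 − 1)
= 24 · 0.0759
= 1.82 L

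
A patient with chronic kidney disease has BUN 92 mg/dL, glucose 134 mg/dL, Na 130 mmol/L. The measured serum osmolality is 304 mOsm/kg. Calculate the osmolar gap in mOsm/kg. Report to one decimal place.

3.7 mOsm/kg

Calculated osmolality = 2·Na + glucose/18 + BUN/2.8
= 2·130 + 134/18 + 92/2.8
= 260 + 7.44 + 32.86
= 300.3 mOsm/kg ≈ 300.3 mOsm/kg
Osmolar gap = measured − calculated = 304 − 300.3 = 3.7 mOsm/kg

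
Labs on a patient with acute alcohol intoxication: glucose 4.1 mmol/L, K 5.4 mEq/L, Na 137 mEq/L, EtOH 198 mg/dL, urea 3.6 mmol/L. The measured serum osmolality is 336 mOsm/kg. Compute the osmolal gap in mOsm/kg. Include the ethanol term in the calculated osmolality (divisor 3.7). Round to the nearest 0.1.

0.8 mOsm/kg

Calculated osmolality = 2·Na + glucose + urea + ethanol/3.7
= 2·137 + 4.1 + 3.6 + 198/3.7
= 274 + 4.10 + 3.60 + 53.51
= 335.21 mOsm/kg ≈ 335.2 mOsm/kg
Osmolar gap = measured − calculated = 336 − 335.2 = 0.8 mOsm/kg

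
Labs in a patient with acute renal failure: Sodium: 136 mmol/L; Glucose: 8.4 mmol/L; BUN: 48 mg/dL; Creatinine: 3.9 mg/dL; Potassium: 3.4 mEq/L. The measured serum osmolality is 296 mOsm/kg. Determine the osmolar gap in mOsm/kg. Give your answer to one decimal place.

-1.5 mOsm/kg

Calculated osmolality = 2·Na + glucose + BUN/2.8
= 2·136 + 8.4 + 48/2.8
= 272 + 8.40 + 17.14
= 297.54 mOsm/kg ≈ 297.5 mOsm/kg
Osmolar gap = measured − calculated = 296 − 297.5 = -1.5 mOsm/kg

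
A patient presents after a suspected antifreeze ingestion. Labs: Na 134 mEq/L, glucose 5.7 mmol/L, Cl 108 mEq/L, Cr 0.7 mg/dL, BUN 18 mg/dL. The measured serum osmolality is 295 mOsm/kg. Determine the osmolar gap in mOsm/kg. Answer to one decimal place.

Calculated osmolality = 2·Na + glucose + BUN/2.8
= 2·134 + 5.7 + 18/2.8
= 268 + 5.70 + 6.43
= 280.13 mOsm/kg ≈ 280.1 mOsm/kg
Osmolar gap = measured − calculated = 295 − 280.1 = 14.9 mOsm/kg

14.9 mOsm/kg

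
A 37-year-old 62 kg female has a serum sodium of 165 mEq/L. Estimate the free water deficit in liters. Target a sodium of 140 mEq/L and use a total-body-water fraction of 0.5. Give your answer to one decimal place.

5.5 L

TBW = 0.5 · 62 = 31 L
Free water deficit = TBW · (Na/140 − 1)
= 31 · (165/140 − 1)
= 31 · 0.1786
= 5.54 L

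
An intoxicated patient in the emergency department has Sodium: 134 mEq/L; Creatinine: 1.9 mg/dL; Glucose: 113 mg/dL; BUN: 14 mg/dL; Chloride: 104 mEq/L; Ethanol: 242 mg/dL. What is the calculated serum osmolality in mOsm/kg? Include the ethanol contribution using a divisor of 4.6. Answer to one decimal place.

Calculated osmolality = 2·Na + glucose/18 + BUN/2.8 + ethanol/4.6
= 2·134 + 113/18 + 14/2.8 + 242/4.6
= 268 + 6.28 + 5 + 52.61
= 331.89 mOsm/kg

331.9 mOsm/kg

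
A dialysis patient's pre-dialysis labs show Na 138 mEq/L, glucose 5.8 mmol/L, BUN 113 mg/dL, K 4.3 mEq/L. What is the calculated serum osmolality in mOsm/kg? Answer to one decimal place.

322.2 mOsm/kg

Calculated osmolality = 2·Na + glucose + BUN/2.8
= 2·138 + 5.8 + 113/2.8
= 276 + 5.80 + 40.36
= 322.16 mOsm/kg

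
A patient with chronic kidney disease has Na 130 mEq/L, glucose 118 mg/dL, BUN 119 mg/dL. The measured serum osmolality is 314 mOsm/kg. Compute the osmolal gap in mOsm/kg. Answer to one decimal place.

4.9 mOsm/kg

Calculated osmolality = 2·Na + glucose/18 + BUN/2.8
= 2·130 + 118/18 + 119/2.8
= 260 + 6.56 + 42.50
= 309.06 mOsm/kg ≈ 309.1 mOsm/kg
Osmolar gap = measured − calculated = 314 − 309.1 = 4.9 mOsm/kg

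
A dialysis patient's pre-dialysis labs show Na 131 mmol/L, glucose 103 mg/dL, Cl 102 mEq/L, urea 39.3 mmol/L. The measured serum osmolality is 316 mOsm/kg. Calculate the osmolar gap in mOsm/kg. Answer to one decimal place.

Calculated osmolality = 2·Na + glucose/18 + urea
= 2·131 + 103/18 + 39.3
= 262 + 5.72 + 39.30
= 307.02 mOsm/kg ≈ 307.0 mOsm/kg
Osmolar gap = measured − calculated = 316 − 307.0 = 9.0 mOsm/kg

9.0 mOsm/kg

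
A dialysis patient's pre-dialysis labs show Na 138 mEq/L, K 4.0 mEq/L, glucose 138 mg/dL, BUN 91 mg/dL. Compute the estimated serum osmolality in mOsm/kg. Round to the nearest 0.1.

Calculated osmolality = 2·Na + glucose/18 + BUN/2.8
= 2·138 + 138/18 + 91/2.8
= 276 + 7.67 + 32.50
= 316.17 mOsm/kg

316.2 mOsm/kg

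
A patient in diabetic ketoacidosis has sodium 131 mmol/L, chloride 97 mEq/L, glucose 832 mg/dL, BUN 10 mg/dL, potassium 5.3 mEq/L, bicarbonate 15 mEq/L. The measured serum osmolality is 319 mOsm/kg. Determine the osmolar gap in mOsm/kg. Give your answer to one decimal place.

7.2 mOsm/kg

Calculated osmolality = 2·Na + glucose/18 + BUN/2.8
= 2·131 + 832/18 + 10/2.8
= 262 + 46.22 + 3.57
= 311.79 mOsm/kg ≈ 311.8 mOsm/kg
Osmolar gap = measured − calculated = 319 − 311.8 = 7.2 mOsm/kg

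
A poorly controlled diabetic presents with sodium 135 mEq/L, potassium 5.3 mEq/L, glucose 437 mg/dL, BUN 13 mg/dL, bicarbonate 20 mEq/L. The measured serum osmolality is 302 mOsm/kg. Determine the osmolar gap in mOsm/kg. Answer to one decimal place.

3.1 mOsm/kg

Calculated osmolality = 2·Na + glucose/18 + BUN/2.8
= 2·135 + 437/18 + 13/2.8
= 270 + 24.28 + 4.64
= 298.92 mOsm/kg ≈ 298.9 mOsm/kg
Osmolar gap = measured − calculated = 302 − 298.9 = 3.1 mOsm/kg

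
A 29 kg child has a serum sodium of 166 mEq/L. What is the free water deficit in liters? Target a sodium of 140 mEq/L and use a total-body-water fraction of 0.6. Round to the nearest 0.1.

TBW = 0.6 · 29 = 17.4 L
Free water deficit = TBW · (Na/140 − 1)
= 17.4 · (166/140 − 1)
= 17.4 · 0.1857
= 3.23 L

3.2 L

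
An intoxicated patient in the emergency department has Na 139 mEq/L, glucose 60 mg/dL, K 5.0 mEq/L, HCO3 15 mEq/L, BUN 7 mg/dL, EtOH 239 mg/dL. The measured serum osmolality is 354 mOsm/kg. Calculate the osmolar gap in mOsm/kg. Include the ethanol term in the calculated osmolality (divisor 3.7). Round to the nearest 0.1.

5.6 mOsm/kg

Calculated osmolality = 2·Na + glucose/18 + BUN/2.8 + ethanol/3.7
= 2·139 + 60/18 + 7/2.8 + 239/3.7
= 278 + 3.33 + 2.50 + 64.59
= 348.42 mOsm/kg ≈ 348.4 mOsm/kg
Osmolar gap = measured − calculated = 354 − 348.4 = 5.6 mOsm/kg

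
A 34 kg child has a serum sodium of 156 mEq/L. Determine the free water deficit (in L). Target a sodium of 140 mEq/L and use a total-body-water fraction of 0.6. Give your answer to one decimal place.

2.3 L

TBW = 0.6 · 34 = 20.4 L
Free water deficit = TBW · (Na/140 − 1)
= 20.4 · (156/140 − 1)
= 20.4 · 0.1143
= 2.33 L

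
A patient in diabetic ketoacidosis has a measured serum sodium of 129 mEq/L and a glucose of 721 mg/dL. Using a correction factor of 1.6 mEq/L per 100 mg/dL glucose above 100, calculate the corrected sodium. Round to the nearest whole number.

139 mEq/L

Corrected Na = measured Na + 1.6 · (glucose − 100)/100
= 129 + 1.6 · (721 − 100)/100
= 129 + 9.9
= 138.9 mEq/L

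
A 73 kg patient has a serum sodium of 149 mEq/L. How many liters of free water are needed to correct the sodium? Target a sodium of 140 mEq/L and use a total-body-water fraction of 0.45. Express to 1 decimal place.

TBW = 0.45 · 73 = 32.85 L
Free water deficit = TBW · (Na/140 − 1)
= 32.85 · (149/140 − 1)
= 32.85 · 0.0643
= 2.11 L

2.1 L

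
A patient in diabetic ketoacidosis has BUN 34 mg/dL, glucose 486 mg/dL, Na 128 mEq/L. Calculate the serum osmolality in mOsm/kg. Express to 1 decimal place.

Calculated osmolality = 2·Na + glucose/18 + BUN/2.8
= 2·128 + 486/18 + 34/2.8
= 256 + 27 + 12.14
= 295.14 mOsm/kg

295.1 mOsm/kg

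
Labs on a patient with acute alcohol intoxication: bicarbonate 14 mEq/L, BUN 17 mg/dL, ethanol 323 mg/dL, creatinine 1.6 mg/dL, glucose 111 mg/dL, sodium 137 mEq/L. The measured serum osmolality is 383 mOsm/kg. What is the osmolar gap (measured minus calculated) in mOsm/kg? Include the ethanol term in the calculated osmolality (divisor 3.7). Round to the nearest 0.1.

Calculated osmolality = 2·Na + glucose/18 + BUN/2.8 + ethanol/3.7
= 2·137 + 111/18 + 17/2.8 + 323/3.7
= 274 + 6.17 + 6.07 + 87.30
= 373.54 mOsm/kg ≈ 373.5 mOsm/kg
Osmolar gap = measured − calculated = 383 − 373.5 = 9.5 mOsm/kg

9.5 mOsm/kg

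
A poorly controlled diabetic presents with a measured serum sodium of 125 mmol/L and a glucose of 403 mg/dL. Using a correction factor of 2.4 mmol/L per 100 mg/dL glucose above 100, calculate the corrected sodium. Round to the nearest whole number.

Corrected Na = measured Na + 2.4 · (glucose − 100)/100
= 125 + 2.4 · (403 − 100)/100
= 125 + 7.3
= 132.3 mmol/L

132 mmol/L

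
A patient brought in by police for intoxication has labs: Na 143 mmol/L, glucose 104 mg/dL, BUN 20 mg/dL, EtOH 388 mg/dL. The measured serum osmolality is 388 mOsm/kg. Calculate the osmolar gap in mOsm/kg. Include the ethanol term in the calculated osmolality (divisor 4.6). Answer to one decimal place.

Calculated osmolality = 2·Na + glucose/18 + BUN/2.8 + ethanol/4.6
= 2·143 + 104/18 + 20/2.8 + 388/4.6
= 286 + 5.78 + 7.14 + 84.35
= 383.27 mOsm/kg ≈ 383.3 mOsm/kg
Osmolar gap = measured − calculated = 388 − 383.3 = 4.7 mOsm/kg

4.7 mOsm/kg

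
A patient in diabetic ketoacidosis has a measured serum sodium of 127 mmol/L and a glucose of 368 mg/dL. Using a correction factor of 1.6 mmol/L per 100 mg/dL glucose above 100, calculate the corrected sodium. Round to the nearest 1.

Corrected Na = measured Na + 1.6 · (glucose − 100)/100
= 127 + 1.6 · (368 − 100)/100
= 127 + 4.3
= 131.3 mmol/L

131 mmol/L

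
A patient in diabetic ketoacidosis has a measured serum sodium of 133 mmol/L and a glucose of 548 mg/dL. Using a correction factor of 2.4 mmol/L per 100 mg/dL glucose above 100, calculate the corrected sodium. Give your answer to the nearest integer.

144 mmol/L

Corrected Na = measured Na + 2.4 · (glucose − 100)/100
= 133 + 2.4 · (548 − 100)/100
= 133 + 10.8
= 143.8 mmol/L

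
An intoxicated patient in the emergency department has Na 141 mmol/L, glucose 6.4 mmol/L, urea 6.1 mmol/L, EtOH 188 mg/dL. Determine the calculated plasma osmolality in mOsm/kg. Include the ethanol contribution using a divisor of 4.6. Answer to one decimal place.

335.4 mOsm/kg

Calculated osmolality = 2·Na + glucose + urea + ethanol/4.6
= 2·141 + 6.4 + 6.1 + 188/4.6
= 282 + 6.40 + 6.10 + 40.87
= 335.37 mOsm/kg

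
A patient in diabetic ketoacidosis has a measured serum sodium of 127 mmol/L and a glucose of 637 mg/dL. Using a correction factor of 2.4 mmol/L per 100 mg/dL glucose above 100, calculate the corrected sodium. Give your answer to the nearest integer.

Corrected Na = measured Na + 2.4 · (glucose − 100)/100
= 127 + 2.4 · (637 − 100)/100
= 127 + 12.9
= 139.9 mmol/L

140 mmol/L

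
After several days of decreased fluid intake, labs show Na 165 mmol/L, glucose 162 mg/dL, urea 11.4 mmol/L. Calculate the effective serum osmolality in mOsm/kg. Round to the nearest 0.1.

Effective osmolality excludes urea (freely permeant across cell membranes):
2·Na + glucose/18
= 2·165 + 162/18
= 330 + 9
= 339 mOsm/kg

339.0 mOsm/kg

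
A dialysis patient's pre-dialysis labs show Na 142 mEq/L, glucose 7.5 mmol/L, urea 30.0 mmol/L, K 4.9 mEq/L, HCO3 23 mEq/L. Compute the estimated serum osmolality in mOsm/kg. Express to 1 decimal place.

Calculated osmolality = 2·Na + glucose + urea
= 2·142 + 7.5 + 30
= 284 + 7.50 + 30
= 321.5 mOsm/kg

321.5 mOsm/kg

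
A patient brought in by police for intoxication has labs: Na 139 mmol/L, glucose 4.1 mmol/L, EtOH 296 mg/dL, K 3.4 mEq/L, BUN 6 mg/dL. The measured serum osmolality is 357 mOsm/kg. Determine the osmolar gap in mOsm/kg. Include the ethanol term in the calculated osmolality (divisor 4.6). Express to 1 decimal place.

8.4 mOsm/kg

Calculated osmolality = 2·Na + glucose + BUN/2.8 + ethanol/4.6
= 2·139 + 4.1 + 6/2.8 + 296/4.6
= 278 + 4.10 + 2.14 + 64.35
= 348.59 mOsm/kg ≈ 348.6 mOsm/kg
Osmolar gap = measured − calculated = 357 − 348.6 = 8.4 mOsm/kg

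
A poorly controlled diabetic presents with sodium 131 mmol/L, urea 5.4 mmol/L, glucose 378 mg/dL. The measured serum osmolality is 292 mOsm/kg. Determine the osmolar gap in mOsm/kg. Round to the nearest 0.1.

Calculated osmolality = 2·Na + glucose/18 + urea
= 2·131 + 378/18 + 5.4
= 262 + 21 + 5.40
= 288.4 mOsm/kg ≈ 288.4 mOsm/kg
Osmolar gap = measured − calculated = 292 − 288.4 = 3.6 mOsm/kg

3.6 mOsm/kg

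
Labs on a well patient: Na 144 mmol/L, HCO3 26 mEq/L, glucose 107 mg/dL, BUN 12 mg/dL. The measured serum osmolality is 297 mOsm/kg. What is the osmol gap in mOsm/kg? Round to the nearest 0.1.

Calculated osmolality = 2·Na + glucose/18 + BUN/2.8
= 2·144 + 107/18 + 12/2.8
= 288 + 5.94 + 4.29
= 298.23 mOsm/kg ≈ 298.2 mOsm/kg
Osmolar gap = measured − calculated = 297 − 298.2 = -1.2 mOsm/kg

-1.2 mOsm/kg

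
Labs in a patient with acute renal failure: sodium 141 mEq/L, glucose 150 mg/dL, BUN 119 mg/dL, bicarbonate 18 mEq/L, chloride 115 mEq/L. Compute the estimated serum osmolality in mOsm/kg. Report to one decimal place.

Calculated osmolality = 2·Na + glucose/18 + BUN/2.8
= 2·141 + 150/18 + 119/2.8
= 282 + 8.33 + 42.50
= 332.83 mOsm/kg

332.8 mOsm/kg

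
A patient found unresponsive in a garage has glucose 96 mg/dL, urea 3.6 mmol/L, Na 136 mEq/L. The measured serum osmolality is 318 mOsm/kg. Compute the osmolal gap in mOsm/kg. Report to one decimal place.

37.1 mOsm/kg

Calculated osmolality = 2·Na + glucose/18 + urea
= 2·136 + 96/18 + 3.6
= 272 + 5.33 + 3.60
= 280.93 mOsm/kg ≈ 280.9 mOsm/kg
Osmolar gap = measured − calculated = 318 − 280.9 = 37.1 mOsm/kg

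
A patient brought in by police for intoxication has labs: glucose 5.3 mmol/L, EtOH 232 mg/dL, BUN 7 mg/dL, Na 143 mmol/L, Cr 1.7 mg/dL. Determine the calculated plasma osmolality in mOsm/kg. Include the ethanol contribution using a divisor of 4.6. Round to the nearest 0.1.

Calculated osmolality = 2·Na + glucose + BUN/2.8 + ethanol/4.6
= 2·143 + 5.3 + 7/2.8 + 232/4.6
= 286 + 5.30 + 2.50 + 50.43
= 344.23 mOsm/kg

344.2 mOsm/kg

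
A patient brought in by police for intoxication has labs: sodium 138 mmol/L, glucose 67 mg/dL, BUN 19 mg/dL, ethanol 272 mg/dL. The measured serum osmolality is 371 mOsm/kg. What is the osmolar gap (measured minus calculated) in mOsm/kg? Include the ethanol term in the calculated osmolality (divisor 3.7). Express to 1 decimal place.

Calculated osmolality = 2·Na + glucose/18 + BUN/2.8 + ethanol/3.7
= 2·138 + 67/18 + 19/2.8 + 272/3.7
= 276 + 3.72 + 6.79 + 73.51
= 360.02 mOsm/kg ≈ 360.0 mOsm/kg
Osmolar gap = measured − calculated = 371 − 360.0 = 11.0 mOsm/kg

11.0 mOsm/kg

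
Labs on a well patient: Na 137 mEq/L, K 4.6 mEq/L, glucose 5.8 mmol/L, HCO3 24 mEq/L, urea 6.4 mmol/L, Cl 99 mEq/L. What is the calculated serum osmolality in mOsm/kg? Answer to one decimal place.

286.2 mOsm/kg

Calculated osmolality = 2·Na + glucose + urea
= 2·137 + 5.8 + 6.4
= 274 + 5.80 + 6.40
= 286.2 mOsm/kg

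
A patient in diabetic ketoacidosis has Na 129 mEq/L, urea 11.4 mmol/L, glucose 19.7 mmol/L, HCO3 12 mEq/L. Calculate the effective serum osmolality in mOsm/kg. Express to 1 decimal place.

Effective osmolality excludes urea (freely permeant across cell membranes):
2·Na + glucose
= 2·129 + 19.7
= 258 + 19.7
= 277.7 mOsm/kg

277.7 mOsm/kg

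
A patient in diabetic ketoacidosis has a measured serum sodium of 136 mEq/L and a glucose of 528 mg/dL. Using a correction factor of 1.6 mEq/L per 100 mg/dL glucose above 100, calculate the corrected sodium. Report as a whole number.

Corrected Na = measured Na + 1.6 · (glucose − 100)/100
= 136 + 1.6 · (528 − 100)/100
= 136 + 6.8
= 142.8 mEq/L

143 mEq/L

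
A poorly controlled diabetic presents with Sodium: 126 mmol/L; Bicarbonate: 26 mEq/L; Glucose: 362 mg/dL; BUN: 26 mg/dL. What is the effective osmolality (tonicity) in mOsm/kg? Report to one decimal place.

272.1 mOsm/kg

Effective osmolality excludes urea (freely permeant across cell membranes):
2·Na + glucose/18
= 2·126 + 362/18
= 252 + 20.11
= 272.11 mOsm/kg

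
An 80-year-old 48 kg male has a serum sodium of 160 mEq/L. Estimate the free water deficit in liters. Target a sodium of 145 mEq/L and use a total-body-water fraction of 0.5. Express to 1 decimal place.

TBW = 0.5 · 48 = 24 L
Free water deficit = TBW · (Na/145 − 1)
= 24 · (160/145 − 1)
= 24 · 0.1034
= 2.48 L

2.5 L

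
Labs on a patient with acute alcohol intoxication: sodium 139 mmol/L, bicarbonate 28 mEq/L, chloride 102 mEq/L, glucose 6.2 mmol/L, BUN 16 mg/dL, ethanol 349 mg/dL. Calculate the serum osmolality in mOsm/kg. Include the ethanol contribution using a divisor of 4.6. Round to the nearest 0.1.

365.8 mOsm/kg

Calculated osmolality = 2·Na + glucose + BUN/2.8 + ethanol/4.6
= 2·139 + 6.2 + 16/2.8 + 349/4.6
= 278 + 6.20 + 5.71 + 75.87
= 365.78 mOsm/kg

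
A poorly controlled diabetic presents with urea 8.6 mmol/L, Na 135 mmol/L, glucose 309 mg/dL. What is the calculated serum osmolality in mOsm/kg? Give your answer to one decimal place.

295.8 mOsm/kg

Calculated osmolality = 2·Na + glucose/18 + urea
= 2·135 + 309/18 + 8.6
= 270 + 17.17 + 8.60
= 295.77 mOsm/kg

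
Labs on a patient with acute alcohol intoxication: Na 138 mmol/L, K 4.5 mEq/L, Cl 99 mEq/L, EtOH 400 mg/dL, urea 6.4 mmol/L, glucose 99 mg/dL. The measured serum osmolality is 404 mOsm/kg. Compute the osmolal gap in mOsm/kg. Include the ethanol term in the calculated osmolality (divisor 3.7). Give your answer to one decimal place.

8.0 mOsm/kg

Calculated osmolality = 2·Na + glucose/18 + urea + ethanol/3.7
= 2·138 + 99/18 + 6.4 + 400/3.7
= 276 + 5.50 + 6.40 + 108.11
= 396.01 mOsm/kg ≈ 396.0 mOsm/kg
Osmolar gap = measured − calculated = 404 − 396.0 = 8.0 mOsm/kg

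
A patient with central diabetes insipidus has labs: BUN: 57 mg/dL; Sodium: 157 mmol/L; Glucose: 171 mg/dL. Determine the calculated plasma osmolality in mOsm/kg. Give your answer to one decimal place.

Calculated osmolality = 2·Na + glucose/18 + BUN/2.8
= 2·157 + 171/18 + 57/2.8
= 314 + 9.50 + 20.36
= 343.86 mOsm/kg

343.9 mOsm/kg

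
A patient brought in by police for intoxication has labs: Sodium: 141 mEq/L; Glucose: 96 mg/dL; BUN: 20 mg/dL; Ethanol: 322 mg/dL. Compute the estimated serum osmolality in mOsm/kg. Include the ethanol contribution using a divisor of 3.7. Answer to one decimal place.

Calculated osmolality = 2·Na + glucose/18 + BUN/2.8 + ethanol/3.7
= 2·141 + 96/18 + 20/2.8 + 322/3.7
= 282 + 5.33 + 7.14 + 87.03
= 381.5 mOsm/kg

381.5 mOsm/kg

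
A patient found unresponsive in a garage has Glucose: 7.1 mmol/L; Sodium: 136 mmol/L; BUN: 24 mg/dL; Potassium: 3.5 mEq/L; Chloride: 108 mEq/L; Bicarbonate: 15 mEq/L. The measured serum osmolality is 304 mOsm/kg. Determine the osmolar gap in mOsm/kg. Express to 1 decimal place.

Calculated osmolality = 2·Na + glucose + BUN/2.8
= 2·136 + 7.1 + 24/2.8
= 272 + 7.10 + 8.57
= 287.67 mOsm/kg ≈ 287.7 mOsm/kg
Osmolar gap = measured − calculated = 304 − 287.7 = 16.3 mOsm/kg

16.3 mOsm/kg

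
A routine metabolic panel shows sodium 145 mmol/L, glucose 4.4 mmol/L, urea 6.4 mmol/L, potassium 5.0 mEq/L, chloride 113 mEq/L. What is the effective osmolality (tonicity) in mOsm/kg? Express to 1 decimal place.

294.4 mOsm/kg

Effective osmolality excludes urea (freely permeant across cell membranes):
2·Na + glucose
= 2·145 + 4.4
= 290 + 4.4
= 294.4 mOsm/kg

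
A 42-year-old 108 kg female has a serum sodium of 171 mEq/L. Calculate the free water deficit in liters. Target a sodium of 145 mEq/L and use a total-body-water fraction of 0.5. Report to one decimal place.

9.7 L

TBW = 0.5 · 108 = 54 L
Free water deficit = TBW · (Na/145 − 1)
= 54 · (171/145 − 1)
= 54 · 0.1793
= 9.68 L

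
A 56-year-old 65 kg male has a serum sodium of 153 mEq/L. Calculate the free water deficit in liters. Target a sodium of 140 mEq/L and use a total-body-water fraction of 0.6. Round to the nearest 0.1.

3.6 L

TBW = 0.6 · 65 = 39 L
Free water deficit = TBW · (Na/140 − 1)
= 39 · (153/140 − 1)
= 39 · 0.0929
= 3.62 L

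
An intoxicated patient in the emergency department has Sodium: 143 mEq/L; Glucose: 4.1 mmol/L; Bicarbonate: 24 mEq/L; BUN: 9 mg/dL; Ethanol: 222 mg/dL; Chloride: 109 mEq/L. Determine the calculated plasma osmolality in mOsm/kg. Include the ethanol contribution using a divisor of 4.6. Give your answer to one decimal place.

Calculated osmolality = 2·Na + glucose + BUN/2.8 + ethanol/4.6
= 2·143 + 4.1 + 9/2.8 + 222/4.6
= 286 + 4.10 + 3.21 + 48.26
= 341.57 mOsm/kg

341.6 mOsm/kg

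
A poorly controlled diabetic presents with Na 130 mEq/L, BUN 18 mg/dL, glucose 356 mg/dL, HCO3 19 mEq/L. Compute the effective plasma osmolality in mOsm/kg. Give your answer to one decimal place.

Effective osmolality excludes urea (freely permeant across cell membranes):
2·Na + glucose/18
= 2·130 + 356/18
= 260 + 19.78
= 279.78 mOsm/kg

279.8 mOsm/kg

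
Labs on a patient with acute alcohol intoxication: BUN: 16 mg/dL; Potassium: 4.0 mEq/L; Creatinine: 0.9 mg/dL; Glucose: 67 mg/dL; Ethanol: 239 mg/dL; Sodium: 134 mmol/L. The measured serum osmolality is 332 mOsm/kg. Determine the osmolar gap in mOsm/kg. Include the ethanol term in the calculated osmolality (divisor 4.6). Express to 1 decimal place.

Calculated osmolality = 2·Na + glucose/18 + BUN/2.8 + ethanol/4.6
= 2·134 + 67/18 + 16/2.8 + 239/4.6
= 268 + 3.72 + 5.71 + 51.96
= 329.39 mOsm/kg ≈ 329.4 mOsm/kg
Osmolar gap = measured − calculated = 332 − 329.4 = 2.6 mOsm/kg

2.6 mOsm/kg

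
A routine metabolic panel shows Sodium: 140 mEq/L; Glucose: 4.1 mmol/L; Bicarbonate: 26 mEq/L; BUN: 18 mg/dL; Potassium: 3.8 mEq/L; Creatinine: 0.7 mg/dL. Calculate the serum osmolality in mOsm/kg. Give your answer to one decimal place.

290.5 mOsm/kg

Calculated osmolality = 2·Na + glucose + BUN/2.8
= 2·140 + 4.1 + 18/2.8
= 280 + 4.10 + 6.43
= 290.53 mOsm/kg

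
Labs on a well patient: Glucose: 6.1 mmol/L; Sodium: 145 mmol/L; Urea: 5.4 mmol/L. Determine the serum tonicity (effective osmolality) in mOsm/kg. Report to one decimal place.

Effective osmolality excludes urea (freely permeant across cell membranes):
2·Na + glucose
= 2·145 + 6.1
= 290 + 6.1
= 296.1 mOsm/kg

296.1 mOsm/kg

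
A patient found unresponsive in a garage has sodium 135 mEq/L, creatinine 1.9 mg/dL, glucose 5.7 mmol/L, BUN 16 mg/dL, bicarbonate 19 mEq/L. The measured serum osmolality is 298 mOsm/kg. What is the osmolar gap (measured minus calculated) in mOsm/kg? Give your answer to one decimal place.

Calculated osmolality = 2·Na + glucose + BUN/2.8
= 2·135 + 5.7 + 16/2.8
= 270 + 5.70 + 5.71
= 281.41 mOsm/kg ≈ 281.4 mOsm/kg
Osmolar gap = measured − calculated = 298 − 281.4 = 16.6 mOsm/kg

16.6 mOsm/kg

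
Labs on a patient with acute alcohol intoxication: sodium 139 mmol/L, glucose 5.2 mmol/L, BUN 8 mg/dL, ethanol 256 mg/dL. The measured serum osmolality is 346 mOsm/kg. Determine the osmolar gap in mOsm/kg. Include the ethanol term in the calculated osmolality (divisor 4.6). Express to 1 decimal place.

Calculated osmolality = 2·Na + glucose + BUN/2.8 + ethanol/4.6
= 2·139 + 5.2 + 8/2.8 + 256/4.6
= 278 + 5.20 + 2.86 + 55.65
= 341.71 mOsm/kg ≈ 341.7 mOsm/kg
Osmolar gap = measured − calculated = 346 − 341.7 = 4.3 mOsm/kg

4.3 mOsm/kg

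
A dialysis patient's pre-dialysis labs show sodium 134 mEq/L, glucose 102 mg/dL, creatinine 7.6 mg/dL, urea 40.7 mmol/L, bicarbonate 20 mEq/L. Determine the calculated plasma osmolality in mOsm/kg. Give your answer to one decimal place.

Calculated osmolality = 2·Na + glucose/18 + urea
= 2·134 + 102/18 + 40.7
= 268 + 5.67 + 40.70
= 314.37 mOsm/kg

314.4 mOsm/kg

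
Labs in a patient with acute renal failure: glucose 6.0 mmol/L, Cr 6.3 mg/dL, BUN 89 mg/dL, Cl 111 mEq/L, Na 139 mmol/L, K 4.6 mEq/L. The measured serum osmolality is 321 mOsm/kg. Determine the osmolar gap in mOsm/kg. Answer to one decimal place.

Calculated osmolality = 2·Na + glucose + BUN/2.8
= 2·139 + 6 + 89/2.8
= 278 + 6 + 31.79
= 315.79 mOsm/kg ≈ 315.8 mOsm/kg
Osmolar gap = measured − calculated = 321 − 315.8 = 5.2 mOsm/kg

5.2 mOsm/kg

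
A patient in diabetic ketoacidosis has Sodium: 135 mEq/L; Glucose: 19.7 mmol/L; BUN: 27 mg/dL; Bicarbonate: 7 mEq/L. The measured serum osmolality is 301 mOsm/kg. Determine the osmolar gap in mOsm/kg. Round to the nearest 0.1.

1.7 mOsm/kg

Calculated osmolality = 2·Na + glucose + BUN/2.8
= 2·135 + 19.7 + 27/2.8
= 270 + 19.70 + 9.64
= 299.34 mOsm/kg ≈ 299.3 mOsm/kg
Osmolar gap = measured − calculated = 301 − 299.3 = 1.7 mOsm/kg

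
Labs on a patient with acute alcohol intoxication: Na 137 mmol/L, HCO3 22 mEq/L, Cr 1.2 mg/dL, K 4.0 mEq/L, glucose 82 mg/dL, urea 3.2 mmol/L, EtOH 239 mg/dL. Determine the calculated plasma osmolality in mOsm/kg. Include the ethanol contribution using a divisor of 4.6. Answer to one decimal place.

Calculated osmolality = 2·Na + glucose/18 + urea + ethanol/4.6
= 2·137 + 82/18 + 3.2 + 239/4.6
= 274 + 4.56 + 3.20 + 51.96
= 333.72 mOsm/kg

333.7 mOsm/kg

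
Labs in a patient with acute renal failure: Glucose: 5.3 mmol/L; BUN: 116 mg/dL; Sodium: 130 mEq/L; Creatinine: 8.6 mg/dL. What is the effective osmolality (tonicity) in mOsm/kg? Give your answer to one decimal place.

Effective osmolality excludes urea (freely permeant across cell membranes):
2·Na + glucose
= 2·130 + 5.3
= 260 + 5.3
= 265.3 mOsm/kg

265.3 mOsm/kg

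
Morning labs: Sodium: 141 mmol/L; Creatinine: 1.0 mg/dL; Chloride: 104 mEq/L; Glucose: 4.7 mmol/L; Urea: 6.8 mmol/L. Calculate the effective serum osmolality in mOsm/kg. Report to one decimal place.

286.7 mOsm/kg

Effective osmolality excludes urea (freely permeant across cell membranes):
2·Na + glucose
= 2·141 + 4.7
= 282 + 4.7
= 286.7 mOsm/kg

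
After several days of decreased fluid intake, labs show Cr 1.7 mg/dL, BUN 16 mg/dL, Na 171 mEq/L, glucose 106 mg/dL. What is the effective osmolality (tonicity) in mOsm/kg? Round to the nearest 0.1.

Effective osmolality excludes urea (freely permeant across cell membranes):
2·Na + glucose/18
= 2·171 + 106/18
= 342 + 5.89
= 347.89 mOsm/kg

347.9 mOsm/kg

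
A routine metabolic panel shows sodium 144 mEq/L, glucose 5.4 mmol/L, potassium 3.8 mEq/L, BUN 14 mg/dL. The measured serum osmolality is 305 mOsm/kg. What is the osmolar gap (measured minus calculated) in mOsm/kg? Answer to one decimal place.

Calculated osmolality = 2·Na + glucose + BUN/2.8
= 2·144 + 5.4 + 14/2.8
= 288 + 5.40 + 5
= 298.4 mOsm/kg ≈ 298.4 mOsm/kg
Osmolar gap = measured − calculated = 305 − 298.4 = 6.6 mOsm/kg

6.6 mOsm/kg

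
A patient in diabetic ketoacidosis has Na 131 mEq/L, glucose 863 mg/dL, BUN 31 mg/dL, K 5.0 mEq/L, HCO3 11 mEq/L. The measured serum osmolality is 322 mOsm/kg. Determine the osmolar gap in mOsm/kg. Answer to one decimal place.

Calculated osmolality = 2·Na + glucose/18 + BUN/2.8
= 2·131 + 863/18 + 31/2.8
= 262 + 47.94 + 11.07
= 321.01 mOsm/kg ≈ 321.0 mOsm/kg
Osmolar gap = measured − calculated = 322 − 321.0 = 1.0 mOsm/kg

1.0 mOsm/kg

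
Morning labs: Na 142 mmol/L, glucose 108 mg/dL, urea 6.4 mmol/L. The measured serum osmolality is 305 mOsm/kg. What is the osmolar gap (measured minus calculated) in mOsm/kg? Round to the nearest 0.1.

8.6 mOsm/kg

Calculated osmolality = 2·Na + glucose/18 + urea
= 2·142 + 108/18 + 6.4
= 284 + 6 + 6.40
= 296.4 mOsm/kg ≈ 296.4 mOsm/kg
Osmolar gap = measured − calculated = 305 − 296.4 = 8.6 mOsm/kg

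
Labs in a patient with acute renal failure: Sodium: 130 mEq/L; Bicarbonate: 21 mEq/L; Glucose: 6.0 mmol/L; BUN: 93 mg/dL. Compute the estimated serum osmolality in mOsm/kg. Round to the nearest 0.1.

299.2 mOsm/kg

Calculated osmolality = 2·Na + glucose + BUN/2.8
= 2·130 + 6 + 93/2.8
= 260 + 6 + 33.21
= 299.21 mOsm/kg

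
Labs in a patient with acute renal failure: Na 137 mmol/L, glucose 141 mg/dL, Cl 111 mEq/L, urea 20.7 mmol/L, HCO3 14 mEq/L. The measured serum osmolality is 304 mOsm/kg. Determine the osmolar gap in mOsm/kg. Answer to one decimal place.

Calculated osmolality = 2·Na + glucose/18 + urea
= 2·137 + 141/18 + 20.7
= 274 + 7.83 + 20.70
= 302.53 mOsm/kg ≈ 302.5 mOsm/kg
Osmolar gap = measured − calculated = 304 − 302.5 = 1.5 mOsm/kg

1.5 mOsm/kg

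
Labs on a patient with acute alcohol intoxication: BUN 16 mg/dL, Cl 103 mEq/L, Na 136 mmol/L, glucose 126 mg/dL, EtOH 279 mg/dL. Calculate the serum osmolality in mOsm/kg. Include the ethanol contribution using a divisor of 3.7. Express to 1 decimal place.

Calculated osmolality = 2·Na + glucose/18 + BUN/2.8 + ethanol/3.7
= 2·136 + 126/18 + 16/2.8 + 279/3.7
= 272 + 7 + 5.71 + 75.41
= 360.12 mOsm/kg

360.1 mOsm/kg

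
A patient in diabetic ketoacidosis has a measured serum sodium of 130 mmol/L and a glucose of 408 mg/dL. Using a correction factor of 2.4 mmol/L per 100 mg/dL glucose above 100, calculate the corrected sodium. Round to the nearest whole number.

137 mmol/L

Corrected Na = measured Na + 2.4 · (glucose − 100)/100
= 130 + 2.4 · (408 − 100)/100
= 130 + 7.4
= 137.4 mmol/L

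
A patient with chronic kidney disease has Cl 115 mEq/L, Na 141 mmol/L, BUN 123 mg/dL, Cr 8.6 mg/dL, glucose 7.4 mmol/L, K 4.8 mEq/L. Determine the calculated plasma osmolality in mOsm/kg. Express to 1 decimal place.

Calculated osmolality = 2·Na + glucose + BUN/2.8
= 2·141 + 7.4 + 123/2.8
= 282 + 7.40 + 43.93
= 333.33 mOsm/kg

333.3 mOsm/kg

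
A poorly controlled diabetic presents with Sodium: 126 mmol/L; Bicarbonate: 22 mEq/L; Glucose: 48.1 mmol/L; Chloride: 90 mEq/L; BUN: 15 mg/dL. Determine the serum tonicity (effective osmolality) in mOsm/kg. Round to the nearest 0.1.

Effective osmolality excludes urea (freely permeant across cell membranes):
2·Na + glucose
= 2·126 + 48.1
= 252 + 48.1
= 300.1 mOsm/kg

300.1 mOsm/kg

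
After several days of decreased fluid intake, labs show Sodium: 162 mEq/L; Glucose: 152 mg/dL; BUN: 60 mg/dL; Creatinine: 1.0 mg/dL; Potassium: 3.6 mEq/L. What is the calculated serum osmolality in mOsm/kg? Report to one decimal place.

353.9 mOsm/kg

Calculated osmolality = 2·Na + glucose/18 + BUN/2.8
= 2·162 + 152/18 + 60/2.8
= 324 + 8.44 + 21.43
= 353.87 mOsm/kg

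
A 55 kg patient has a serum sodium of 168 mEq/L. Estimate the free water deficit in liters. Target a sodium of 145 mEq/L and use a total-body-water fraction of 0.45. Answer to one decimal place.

3.9 L

TBW = 0.45 · 55 = 24.75 L
Free water deficit = TBW · (Na/145 − 1)
= 24.75 · (168/145 − 1)
= 24.75 · 0.1586
= 3.93 L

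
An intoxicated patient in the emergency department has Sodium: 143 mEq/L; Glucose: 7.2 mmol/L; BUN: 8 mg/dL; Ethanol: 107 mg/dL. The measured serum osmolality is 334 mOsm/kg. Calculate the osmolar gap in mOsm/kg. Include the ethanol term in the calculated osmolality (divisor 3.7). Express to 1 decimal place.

9.0 mOsm/kg

Calculated osmolality = 2·Na + glucose + BUN/2.8 + ethanol/3.7
= 2·143 + 7.2 + 8/2.8 + 107/3.7
= 286 + 7.20 + 2.86 + 28.92
= 324.98 mOsm/kg ≈ 325.0 mOsm/kg
Osmolar gap = measured − calculated = 334 − 325.0 = 9.0 mOsm/kg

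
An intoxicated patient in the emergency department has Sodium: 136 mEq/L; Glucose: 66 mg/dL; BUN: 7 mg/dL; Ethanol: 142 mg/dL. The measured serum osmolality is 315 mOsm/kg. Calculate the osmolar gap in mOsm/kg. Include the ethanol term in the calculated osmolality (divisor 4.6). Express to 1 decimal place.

Calculated osmolality = 2·Na + glucose/18 + BUN/2.8 + ethanol/4.6
= 2·136 + 66/18 + 7/2.8 + 142/4.6
= 272 + 3.67 + 2.50 + 30.87
= 309.04 mOsm/kg ≈ 309.0 mOsm/kg
Osmolar gap = measured − calculated = 315 − 309.0 = 6.0 mOsm/kg

6.0 mOsm/kg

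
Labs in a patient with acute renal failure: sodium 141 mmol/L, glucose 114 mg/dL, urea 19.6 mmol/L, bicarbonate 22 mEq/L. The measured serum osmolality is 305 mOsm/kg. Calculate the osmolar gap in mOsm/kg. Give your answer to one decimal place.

Calculated osmolality = 2·Na + glucose/18 + urea
= 2·141 + 114/18 + 19.6
= 282 + 6.33 + 19.60
= 307.93 mOsm/kg ≈ 307.9 mOsm/kg
Osmolar gap = measured − calculated = 305 − 307.9 = -2.9 mOsm/kg

-2.9 mOsm/kg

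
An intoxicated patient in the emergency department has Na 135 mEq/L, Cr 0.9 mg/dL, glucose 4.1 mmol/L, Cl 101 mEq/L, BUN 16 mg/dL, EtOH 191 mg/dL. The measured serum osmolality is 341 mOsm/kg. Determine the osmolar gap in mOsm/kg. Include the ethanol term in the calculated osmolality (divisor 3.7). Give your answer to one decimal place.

Calculated osmolality = 2·Na + glucose + BUN/2.8 + ethanol/3.7
= 2·135 + 4.1 + 16/2.8 + 191/3.7
= 270 + 4.10 + 5.71 + 51.62
= 331.43 mOsm/kg ≈ 331.4 mOsm/kg
Osmolar gap = measured − calculated = 341 − 331.4 = 9.6 mOsm/kg

9.6 mOsm/kg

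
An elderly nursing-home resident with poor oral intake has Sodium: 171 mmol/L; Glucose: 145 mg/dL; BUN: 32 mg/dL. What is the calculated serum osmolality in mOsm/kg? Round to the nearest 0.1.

Calculated osmolality = 2·Na + glucose/18 + BUN/2.8
= 2·171 + 145/18 + 32/2.8
= 342 + 8.06 + 11.43
= 361.49 mOsm/kg

361.5 mOsm/kg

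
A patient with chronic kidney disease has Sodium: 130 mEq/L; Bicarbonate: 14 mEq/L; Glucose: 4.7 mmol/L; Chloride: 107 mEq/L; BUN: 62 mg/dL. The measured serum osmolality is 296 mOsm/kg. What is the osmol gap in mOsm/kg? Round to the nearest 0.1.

9.2 mOsm/kg

Calculated osmolality = 2·Na + glucose + BUN/2.8
= 2·130 + 4.7 + 62/2.8
= 260 + 4.70 + 22.14
= 286.84 mOsm/kg ≈ 286.8 mOsm/kg
Osmolar gap = measured − calculated = 296 − 286.8 = 9.2 mOsm/kg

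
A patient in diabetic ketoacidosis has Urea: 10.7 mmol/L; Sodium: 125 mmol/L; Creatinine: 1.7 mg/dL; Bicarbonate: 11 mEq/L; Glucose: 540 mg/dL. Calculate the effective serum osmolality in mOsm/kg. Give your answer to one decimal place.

Effective osmolality excludes urea (freely permeant across cell membranes):
2·Na + glucose/18
= 2·125 + 540/18
= 250 + 30
= 280 mOsm/kg

280.0 mOsm/kg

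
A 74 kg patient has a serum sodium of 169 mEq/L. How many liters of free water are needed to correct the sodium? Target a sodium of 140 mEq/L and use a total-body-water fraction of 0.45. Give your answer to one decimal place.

TBW = 0.45 · 74 = 33.3 L
Free water deficit = TBW · (Na/140 − 1)
= 33.3 · (169/140 − 1)
= 33.3 · 0.2071
= 6.9 L

6.9 L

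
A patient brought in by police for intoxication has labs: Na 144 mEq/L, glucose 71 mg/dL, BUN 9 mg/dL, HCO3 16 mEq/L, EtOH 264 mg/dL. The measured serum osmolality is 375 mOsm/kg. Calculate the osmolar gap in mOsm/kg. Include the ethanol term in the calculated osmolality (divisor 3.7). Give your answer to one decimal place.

8.5 mOsm/kg

Calculated osmolality = 2·Na + glucose/18 + BUN/2.8 + ethanol/3.7
= 2·144 + 71/18 + 9/2.8 + 264/3.7
= 288 + 3.94 + 3.21 + 71.35
= 366.5 mOsm/kg ≈ 366.5 mOsm/kg
Osmolar gap = measured − calculated = 375 − 366.5 = 8.5 mOsm/kg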